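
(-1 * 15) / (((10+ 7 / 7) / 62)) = -930 / 11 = -84.55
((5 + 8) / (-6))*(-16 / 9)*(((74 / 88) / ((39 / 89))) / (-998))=-3293 / 444609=-0.01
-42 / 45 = -14 / 15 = -0.93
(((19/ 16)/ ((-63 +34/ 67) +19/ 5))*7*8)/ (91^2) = -6365/ 46520292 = -0.00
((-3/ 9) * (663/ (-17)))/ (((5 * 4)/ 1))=13/ 20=0.65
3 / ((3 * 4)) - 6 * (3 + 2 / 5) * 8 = -162.95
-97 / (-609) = 97 / 609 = 0.16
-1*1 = -1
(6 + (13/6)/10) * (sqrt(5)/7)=373 * sqrt(5)/420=1.99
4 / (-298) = -2 / 149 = -0.01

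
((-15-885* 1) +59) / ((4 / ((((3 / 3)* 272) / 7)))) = -57188 / 7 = -8169.71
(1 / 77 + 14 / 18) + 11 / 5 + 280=980563 / 3465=282.99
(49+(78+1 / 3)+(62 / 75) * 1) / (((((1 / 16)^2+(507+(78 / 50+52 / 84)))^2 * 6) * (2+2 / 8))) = 171481497600 / 4683238224087721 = 0.00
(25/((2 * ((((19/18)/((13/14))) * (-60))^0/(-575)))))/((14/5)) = -71875/28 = -2566.96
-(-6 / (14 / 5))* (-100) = -1500 / 7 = -214.29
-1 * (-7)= 7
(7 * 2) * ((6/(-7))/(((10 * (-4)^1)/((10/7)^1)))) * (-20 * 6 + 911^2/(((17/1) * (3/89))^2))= 939070303/867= 1083126.07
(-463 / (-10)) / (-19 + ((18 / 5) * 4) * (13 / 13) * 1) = -463 / 46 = -10.07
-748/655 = -1.14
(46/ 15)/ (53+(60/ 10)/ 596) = 0.06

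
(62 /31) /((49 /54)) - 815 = -39827 /49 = -812.80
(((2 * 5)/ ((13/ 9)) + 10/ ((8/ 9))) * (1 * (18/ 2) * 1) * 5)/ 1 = 42525/ 52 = 817.79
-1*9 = -9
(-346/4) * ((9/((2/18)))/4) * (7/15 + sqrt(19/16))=-14013 * sqrt(19)/32 - 32697/40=-2726.21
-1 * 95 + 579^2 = 335146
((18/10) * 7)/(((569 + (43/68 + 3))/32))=137088/194695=0.70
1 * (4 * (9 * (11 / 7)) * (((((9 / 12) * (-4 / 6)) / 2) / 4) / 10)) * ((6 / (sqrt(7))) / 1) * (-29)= 8613 * sqrt(7) / 980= 23.25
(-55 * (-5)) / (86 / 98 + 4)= 13475 / 239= 56.38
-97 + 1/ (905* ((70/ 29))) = -6144921/ 63350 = -97.00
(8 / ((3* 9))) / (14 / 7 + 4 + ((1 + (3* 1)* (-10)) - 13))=-2 / 243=-0.01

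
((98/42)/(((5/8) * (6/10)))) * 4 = 224/9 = 24.89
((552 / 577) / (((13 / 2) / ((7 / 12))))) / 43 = 644 / 322543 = 0.00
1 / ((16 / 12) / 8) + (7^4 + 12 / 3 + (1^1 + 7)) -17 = 2402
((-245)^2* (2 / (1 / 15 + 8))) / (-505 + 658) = 600250 / 6171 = 97.27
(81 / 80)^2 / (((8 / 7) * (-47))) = -45927 / 2406400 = -0.02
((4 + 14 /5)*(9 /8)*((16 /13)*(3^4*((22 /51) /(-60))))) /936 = -99 /16900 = -0.01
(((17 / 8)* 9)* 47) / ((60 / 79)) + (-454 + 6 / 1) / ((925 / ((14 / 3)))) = 104895761 / 88800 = 1181.26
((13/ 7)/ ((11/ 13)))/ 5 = 0.44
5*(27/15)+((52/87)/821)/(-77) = 49498859/5499879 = 9.00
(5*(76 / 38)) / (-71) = -10 / 71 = -0.14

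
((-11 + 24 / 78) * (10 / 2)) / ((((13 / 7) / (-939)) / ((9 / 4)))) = 60819.70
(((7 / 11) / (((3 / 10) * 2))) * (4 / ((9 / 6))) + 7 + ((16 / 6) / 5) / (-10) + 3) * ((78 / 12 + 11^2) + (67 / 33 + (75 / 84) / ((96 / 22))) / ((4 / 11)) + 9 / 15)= 57047298197 / 33264000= 1714.99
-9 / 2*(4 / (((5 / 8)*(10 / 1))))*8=-576 / 25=-23.04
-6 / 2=-3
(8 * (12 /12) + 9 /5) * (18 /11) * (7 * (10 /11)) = 12348 /121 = 102.05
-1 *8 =-8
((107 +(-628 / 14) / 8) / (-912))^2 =8059921 / 652087296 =0.01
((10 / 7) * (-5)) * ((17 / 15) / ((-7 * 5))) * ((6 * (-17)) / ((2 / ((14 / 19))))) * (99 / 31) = -114444 / 4123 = -27.76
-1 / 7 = -0.14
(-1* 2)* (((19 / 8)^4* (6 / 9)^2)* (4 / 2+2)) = -113.13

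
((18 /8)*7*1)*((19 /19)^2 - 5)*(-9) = 567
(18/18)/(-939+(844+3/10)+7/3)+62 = 171772/2771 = 61.99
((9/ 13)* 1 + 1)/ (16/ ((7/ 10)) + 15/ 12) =616/ 8775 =0.07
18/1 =18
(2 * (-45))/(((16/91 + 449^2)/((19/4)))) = -77805/36691414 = -0.00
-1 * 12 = -12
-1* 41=-41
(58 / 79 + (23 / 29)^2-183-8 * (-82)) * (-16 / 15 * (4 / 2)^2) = -2017037824 / 996585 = -2023.95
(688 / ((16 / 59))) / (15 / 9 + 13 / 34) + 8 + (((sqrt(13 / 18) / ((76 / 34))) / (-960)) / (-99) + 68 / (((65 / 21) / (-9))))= 17*sqrt(26) / 21669120 + 14242922 / 13585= 1048.43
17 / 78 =0.22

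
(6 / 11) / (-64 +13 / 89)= -534 / 62513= -0.01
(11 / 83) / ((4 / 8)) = 22 / 83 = 0.27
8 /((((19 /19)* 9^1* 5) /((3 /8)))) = 0.07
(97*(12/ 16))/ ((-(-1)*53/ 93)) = 27063/ 212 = 127.66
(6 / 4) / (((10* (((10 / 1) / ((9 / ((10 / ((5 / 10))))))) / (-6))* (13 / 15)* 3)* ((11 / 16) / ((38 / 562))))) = -1539 / 1004575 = -0.00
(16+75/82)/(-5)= -3.38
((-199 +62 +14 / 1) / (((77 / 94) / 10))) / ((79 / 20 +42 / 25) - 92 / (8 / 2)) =3854000 / 44583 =86.45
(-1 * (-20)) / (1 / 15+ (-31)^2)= 75 / 3604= 0.02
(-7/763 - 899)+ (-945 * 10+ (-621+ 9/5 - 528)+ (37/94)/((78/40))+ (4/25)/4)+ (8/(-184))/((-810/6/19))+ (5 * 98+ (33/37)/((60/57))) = -1684052297858963/153024522300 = -11005.11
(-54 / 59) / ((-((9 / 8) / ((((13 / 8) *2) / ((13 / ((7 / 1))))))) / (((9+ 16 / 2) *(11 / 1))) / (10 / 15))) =10472 / 59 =177.49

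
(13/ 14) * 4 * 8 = 208/ 7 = 29.71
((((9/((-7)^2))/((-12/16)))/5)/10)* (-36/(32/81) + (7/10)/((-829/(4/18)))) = 27195401/60931500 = 0.45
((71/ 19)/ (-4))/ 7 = -71/ 532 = -0.13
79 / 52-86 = -4393 / 52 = -84.48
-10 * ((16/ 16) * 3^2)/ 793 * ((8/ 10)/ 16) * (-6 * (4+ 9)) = 27/ 61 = 0.44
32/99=0.32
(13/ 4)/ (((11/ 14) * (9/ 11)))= 91/ 18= 5.06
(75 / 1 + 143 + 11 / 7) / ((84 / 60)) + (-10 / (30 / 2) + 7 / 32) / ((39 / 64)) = 894931 / 5733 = 156.10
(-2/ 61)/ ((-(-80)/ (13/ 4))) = -13/ 9760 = -0.00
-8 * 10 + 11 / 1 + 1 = -68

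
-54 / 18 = -3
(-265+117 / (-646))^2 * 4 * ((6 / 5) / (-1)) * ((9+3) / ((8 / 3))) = -792344382723 / 521645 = -1518934.11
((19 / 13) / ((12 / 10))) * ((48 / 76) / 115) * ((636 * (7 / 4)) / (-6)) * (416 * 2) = -23744 / 23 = -1032.35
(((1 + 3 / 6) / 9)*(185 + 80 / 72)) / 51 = 1675 / 2754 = 0.61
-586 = -586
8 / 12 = 2 / 3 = 0.67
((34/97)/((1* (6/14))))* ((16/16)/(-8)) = -119/1164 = -0.10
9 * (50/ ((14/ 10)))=2250/ 7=321.43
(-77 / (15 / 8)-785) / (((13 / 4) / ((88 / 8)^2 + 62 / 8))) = -1276273 / 39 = -32724.95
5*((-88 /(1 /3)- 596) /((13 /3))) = -12900 /13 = -992.31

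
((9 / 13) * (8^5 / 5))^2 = 86973087744 / 4225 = 20585346.21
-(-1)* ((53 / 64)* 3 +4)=415 / 64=6.48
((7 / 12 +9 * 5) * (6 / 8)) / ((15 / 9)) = 20.51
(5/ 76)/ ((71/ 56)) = 70/ 1349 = 0.05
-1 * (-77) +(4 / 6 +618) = 2087 / 3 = 695.67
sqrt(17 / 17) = 1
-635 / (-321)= 635 / 321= 1.98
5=5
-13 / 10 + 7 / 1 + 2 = 77 / 10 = 7.70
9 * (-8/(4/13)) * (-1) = 234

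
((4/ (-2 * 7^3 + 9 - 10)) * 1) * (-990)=1320/ 229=5.76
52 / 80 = 13 / 20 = 0.65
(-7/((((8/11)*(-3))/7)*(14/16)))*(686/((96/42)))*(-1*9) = -554631/8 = -69328.88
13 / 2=6.50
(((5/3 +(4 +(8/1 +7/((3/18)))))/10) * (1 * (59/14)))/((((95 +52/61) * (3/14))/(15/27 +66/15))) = 134030359/23680350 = 5.66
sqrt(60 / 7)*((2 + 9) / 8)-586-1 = -582.97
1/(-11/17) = -17/11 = -1.55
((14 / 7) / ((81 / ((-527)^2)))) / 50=277729 / 2025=137.15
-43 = -43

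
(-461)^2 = 212521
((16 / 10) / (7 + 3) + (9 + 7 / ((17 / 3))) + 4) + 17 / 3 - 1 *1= 24304 / 1275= 19.06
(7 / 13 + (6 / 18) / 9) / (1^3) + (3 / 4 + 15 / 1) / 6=3.20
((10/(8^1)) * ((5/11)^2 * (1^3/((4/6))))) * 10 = 1875/484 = 3.87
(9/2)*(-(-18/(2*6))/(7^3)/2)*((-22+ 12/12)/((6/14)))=-27/56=-0.48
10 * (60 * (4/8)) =300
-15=-15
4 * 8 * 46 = 1472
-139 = -139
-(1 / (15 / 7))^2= -49 / 225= -0.22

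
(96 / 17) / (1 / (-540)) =-51840 / 17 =-3049.41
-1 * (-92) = 92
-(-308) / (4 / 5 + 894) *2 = 1540 / 2237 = 0.69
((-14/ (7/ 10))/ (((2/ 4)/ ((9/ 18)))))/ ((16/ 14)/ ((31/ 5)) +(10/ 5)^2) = -1085/ 227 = -4.78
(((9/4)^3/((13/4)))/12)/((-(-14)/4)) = 243/2912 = 0.08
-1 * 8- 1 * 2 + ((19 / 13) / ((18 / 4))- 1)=-10.68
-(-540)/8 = 135/2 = 67.50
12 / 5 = 2.40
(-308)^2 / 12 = 23716 / 3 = 7905.33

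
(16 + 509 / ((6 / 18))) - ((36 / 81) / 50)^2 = 78114371 / 50625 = 1543.00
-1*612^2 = -374544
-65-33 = -98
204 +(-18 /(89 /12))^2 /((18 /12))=1646988 /7921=207.93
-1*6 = -6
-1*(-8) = 8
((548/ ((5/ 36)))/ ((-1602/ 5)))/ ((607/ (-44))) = 48224/ 54023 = 0.89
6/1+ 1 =7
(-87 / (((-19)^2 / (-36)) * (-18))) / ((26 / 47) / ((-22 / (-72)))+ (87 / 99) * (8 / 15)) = -0.21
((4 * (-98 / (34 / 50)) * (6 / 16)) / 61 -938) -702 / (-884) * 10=-968146 / 1037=-933.60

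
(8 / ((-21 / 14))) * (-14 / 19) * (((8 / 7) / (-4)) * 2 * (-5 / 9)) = 640 / 513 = 1.25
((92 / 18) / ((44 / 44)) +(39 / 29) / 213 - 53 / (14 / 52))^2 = 618611459353801 / 16826500089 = 36764.12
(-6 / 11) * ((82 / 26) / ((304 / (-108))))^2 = -3676347 / 5368792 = -0.68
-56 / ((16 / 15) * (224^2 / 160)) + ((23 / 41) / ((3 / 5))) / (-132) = -317305 / 1818432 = -0.17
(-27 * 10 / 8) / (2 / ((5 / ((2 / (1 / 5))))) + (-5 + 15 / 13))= -1755 / 8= -219.38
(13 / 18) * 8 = 52 / 9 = 5.78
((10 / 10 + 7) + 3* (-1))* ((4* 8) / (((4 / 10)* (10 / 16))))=640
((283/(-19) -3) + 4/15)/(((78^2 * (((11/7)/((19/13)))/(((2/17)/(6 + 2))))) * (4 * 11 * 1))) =-1099/1220191830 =-0.00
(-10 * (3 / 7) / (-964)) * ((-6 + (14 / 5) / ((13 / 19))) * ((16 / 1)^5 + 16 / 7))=-1365248928 / 153517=-8893.14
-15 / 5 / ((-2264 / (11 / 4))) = 33 / 9056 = 0.00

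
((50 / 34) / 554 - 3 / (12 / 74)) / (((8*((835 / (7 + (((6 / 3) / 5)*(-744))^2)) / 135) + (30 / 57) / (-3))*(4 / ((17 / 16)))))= 1546022025567 / 55027188470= 28.10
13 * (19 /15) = 247 /15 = 16.47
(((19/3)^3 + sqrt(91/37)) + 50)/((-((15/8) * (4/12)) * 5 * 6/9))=-32836/225-12 * sqrt(3367)/925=-146.69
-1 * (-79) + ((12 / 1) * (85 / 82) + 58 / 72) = 136153 / 1476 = 92.24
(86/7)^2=7396/49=150.94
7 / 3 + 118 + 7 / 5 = 1826 / 15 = 121.73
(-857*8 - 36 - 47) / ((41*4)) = -6939 / 164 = -42.31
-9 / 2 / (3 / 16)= -24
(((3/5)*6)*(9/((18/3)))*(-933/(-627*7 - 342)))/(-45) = -933/39425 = -0.02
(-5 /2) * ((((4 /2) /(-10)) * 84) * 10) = 420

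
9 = 9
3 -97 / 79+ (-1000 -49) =-82731 / 79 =-1047.23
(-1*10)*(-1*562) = 5620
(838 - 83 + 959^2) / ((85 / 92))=84680112 / 85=996236.61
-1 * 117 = -117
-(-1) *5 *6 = 30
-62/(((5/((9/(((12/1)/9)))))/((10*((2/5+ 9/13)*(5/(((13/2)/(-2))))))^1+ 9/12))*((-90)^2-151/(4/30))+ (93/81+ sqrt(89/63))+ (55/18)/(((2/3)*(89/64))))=7028256238146837*sqrt(623)/239253371056101943391+ 46790896965682202739/239253371056101943391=0.20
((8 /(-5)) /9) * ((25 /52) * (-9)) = 10 /13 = 0.77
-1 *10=-10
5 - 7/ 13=58/ 13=4.46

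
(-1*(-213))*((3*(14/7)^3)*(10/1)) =51120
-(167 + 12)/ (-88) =179/ 88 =2.03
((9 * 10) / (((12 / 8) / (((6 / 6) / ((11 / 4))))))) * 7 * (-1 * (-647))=98814.55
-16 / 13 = -1.23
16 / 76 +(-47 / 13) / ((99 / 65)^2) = -251021 / 186219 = -1.35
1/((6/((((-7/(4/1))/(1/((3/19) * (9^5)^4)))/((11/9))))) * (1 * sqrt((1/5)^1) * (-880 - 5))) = 255310974640195504821 * sqrt(5)/493240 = 1157433895663778.40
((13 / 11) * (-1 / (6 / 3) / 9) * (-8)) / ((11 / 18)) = 104 / 121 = 0.86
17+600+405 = 1022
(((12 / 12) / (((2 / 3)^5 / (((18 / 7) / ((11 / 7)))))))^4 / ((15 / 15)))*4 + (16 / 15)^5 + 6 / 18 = 17372376520105932319 / 182157465600000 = 95370.10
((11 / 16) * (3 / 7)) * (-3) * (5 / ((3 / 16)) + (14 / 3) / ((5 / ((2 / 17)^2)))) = -477081 / 20230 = -23.58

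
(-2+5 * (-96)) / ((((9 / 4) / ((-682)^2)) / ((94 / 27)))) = -84295352768 / 243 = -346894455.84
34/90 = 17/45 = 0.38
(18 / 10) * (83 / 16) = 747 / 80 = 9.34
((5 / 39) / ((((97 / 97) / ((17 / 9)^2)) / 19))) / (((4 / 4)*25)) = 5491 / 15795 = 0.35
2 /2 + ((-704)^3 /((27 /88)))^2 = 942760328706207515353 /729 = 1293224044864482188.41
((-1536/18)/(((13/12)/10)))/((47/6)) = -61440/611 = -100.56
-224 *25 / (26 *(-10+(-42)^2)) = -1400 / 11401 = -0.12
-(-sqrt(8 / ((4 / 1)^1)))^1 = sqrt(2) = 1.41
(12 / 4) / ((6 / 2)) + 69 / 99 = 1.70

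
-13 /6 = -2.17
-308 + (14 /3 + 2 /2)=-907 /3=-302.33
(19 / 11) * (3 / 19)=3 / 11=0.27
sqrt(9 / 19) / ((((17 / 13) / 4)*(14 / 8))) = 624*sqrt(19) / 2261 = 1.20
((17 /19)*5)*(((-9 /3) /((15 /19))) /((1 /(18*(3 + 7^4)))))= -735624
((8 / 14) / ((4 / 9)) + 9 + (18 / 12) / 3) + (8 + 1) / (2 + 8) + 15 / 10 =923 / 70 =13.19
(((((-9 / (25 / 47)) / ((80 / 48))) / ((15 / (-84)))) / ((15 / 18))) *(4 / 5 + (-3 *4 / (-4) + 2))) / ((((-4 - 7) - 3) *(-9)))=49068 / 15625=3.14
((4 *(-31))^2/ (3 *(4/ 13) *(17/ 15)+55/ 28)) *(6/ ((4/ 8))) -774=331571094/ 5479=60516.72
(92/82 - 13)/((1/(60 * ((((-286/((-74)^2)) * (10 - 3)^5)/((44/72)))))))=57458763180/56129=1023691.20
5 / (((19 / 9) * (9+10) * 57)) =0.00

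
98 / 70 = 7 / 5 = 1.40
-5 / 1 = -5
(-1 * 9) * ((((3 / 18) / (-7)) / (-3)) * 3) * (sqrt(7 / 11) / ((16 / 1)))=-3 * sqrt(77) / 2464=-0.01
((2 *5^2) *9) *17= 7650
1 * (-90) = -90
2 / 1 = 2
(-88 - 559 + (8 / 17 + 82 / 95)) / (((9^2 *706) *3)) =-1042751 / 277066170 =-0.00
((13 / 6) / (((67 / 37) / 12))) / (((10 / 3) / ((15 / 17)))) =4329 / 1139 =3.80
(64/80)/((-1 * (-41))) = 0.02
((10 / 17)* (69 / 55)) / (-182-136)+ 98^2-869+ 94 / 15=1299520064 / 148665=8741.26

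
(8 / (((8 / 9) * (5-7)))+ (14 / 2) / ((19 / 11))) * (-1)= 17 / 38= 0.45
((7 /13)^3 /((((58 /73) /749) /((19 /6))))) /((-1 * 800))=-356330009 /611644800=-0.58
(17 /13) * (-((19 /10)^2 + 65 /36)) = -41429 /5850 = -7.08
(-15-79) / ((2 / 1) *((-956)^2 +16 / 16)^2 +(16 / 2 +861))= -94 / 1670561680807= -0.00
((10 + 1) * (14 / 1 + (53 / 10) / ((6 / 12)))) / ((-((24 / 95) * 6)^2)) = -117.77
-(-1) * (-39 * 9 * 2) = -702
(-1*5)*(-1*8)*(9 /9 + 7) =320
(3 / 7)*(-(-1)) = 0.43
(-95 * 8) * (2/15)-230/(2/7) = -2719/3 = -906.33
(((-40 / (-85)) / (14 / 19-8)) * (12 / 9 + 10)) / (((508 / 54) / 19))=-4332 / 2921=-1.48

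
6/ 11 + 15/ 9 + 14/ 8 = 523/ 132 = 3.96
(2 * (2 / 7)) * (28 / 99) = 16 / 99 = 0.16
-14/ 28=-1/ 2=-0.50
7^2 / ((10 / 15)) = 147 / 2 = 73.50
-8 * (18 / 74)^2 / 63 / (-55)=0.00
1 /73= 0.01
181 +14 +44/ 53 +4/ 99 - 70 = 660443/ 5247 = 125.87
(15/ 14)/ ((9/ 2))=5/ 21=0.24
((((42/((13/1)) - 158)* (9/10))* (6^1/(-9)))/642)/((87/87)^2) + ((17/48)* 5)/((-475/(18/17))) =148739/1057160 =0.14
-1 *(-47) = 47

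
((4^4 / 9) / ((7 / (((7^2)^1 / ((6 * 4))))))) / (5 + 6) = 0.75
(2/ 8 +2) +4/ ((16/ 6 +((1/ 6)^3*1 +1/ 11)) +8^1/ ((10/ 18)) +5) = 2559663/ 1053148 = 2.43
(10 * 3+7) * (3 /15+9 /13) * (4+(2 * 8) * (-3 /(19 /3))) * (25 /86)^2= -4560250 /456703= -9.99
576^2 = 331776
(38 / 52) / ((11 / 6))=57 / 143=0.40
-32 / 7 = -4.57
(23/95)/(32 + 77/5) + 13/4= 3.26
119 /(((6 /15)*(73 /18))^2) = 240975 /5329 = 45.22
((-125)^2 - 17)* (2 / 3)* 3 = 31216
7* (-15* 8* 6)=-5040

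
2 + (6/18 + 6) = 25/3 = 8.33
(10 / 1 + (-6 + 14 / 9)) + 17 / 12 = 251 / 36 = 6.97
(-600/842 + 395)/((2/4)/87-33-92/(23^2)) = -664311990/55883119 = -11.89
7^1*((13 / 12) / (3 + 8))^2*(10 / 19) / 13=455 / 165528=0.00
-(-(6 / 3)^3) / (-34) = -4 / 17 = -0.24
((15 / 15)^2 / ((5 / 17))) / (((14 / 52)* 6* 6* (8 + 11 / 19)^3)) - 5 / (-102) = 1149705719 / 23191150185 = 0.05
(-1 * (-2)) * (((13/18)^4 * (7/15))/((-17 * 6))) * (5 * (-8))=199927/2007666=0.10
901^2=811801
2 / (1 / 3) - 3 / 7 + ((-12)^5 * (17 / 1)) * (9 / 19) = -266498331 / 133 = -2003746.85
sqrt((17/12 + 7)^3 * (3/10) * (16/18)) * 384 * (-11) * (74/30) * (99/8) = -1808708 * sqrt(505)/25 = -1625826.28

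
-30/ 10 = -3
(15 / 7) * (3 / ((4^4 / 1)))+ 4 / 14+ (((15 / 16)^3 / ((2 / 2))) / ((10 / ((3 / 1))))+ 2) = 146687 / 57344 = 2.56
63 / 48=21 / 16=1.31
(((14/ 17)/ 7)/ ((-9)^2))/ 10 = 1/ 6885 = 0.00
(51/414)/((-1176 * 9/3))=-17/486864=-0.00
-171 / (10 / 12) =-1026 / 5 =-205.20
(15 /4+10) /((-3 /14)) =-385 /6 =-64.17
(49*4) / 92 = 49 / 23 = 2.13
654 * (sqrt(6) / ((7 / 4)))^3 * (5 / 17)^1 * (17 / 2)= 627840 * sqrt(6) / 343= 4483.64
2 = 2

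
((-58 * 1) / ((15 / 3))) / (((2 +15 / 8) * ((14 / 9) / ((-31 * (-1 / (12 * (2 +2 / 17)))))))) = -493 / 210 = -2.35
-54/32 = -1.69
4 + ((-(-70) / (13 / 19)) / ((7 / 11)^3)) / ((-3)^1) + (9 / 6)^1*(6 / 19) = -4642475 / 36309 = -127.86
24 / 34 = 12 / 17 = 0.71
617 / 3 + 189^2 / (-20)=-94823 / 60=-1580.38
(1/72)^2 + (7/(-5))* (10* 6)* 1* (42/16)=-1143071/5184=-220.50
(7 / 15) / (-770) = -1 / 1650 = -0.00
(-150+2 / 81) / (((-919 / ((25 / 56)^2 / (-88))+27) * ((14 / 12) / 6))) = -30370000 / 15978782421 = -0.00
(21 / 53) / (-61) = -21 / 3233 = -0.01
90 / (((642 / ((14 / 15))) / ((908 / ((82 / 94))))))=136.19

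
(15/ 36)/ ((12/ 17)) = 85/ 144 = 0.59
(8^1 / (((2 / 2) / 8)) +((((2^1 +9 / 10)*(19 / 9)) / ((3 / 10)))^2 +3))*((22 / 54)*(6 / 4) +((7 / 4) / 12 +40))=517123459 / 26244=19704.45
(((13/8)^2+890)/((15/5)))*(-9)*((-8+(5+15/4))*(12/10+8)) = -11825703/640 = -18477.66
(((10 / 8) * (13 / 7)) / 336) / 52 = 5 / 37632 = 0.00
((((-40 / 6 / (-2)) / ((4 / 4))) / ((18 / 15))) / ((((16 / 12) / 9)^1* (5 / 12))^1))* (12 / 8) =67.50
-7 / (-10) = 7 / 10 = 0.70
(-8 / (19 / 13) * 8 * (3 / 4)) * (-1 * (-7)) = -4368 / 19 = -229.89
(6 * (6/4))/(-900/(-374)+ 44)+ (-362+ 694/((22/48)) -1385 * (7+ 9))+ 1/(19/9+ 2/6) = -1002653372/47729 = -21007.22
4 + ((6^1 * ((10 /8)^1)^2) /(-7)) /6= 423 /112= 3.78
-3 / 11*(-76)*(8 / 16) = 10.36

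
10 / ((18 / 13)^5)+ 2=3746033 / 944784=3.96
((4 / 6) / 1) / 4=1 / 6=0.17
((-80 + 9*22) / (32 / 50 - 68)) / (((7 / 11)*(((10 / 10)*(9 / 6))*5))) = -3245 / 8841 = -0.37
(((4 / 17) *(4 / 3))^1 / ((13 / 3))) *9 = 144 / 221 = 0.65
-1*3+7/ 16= -41/ 16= -2.56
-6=-6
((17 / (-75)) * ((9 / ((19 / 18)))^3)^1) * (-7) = 168643944 / 171475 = 983.49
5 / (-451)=-0.01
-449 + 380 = -69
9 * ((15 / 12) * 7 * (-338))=-53235 / 2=-26617.50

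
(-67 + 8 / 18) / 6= -11.09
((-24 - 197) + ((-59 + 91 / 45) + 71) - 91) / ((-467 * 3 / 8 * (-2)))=-0.85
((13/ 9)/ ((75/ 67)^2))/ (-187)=-58357/ 9466875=-0.01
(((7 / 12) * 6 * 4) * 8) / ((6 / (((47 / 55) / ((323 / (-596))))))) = -29.43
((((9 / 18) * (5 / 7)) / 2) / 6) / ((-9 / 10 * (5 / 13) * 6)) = -65 / 4536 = -0.01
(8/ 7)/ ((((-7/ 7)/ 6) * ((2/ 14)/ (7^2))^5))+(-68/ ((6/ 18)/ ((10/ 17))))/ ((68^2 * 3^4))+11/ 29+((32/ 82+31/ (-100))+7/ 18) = -30203499090801044409877/ 927776700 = -32554707496751.15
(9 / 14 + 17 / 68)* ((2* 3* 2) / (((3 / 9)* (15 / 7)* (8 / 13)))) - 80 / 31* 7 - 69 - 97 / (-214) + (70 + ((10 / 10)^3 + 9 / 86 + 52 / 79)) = 858757379 / 90142792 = 9.53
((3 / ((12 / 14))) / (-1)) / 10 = -7 / 20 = -0.35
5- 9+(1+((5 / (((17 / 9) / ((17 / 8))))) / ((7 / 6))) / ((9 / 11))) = 81 / 28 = 2.89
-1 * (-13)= 13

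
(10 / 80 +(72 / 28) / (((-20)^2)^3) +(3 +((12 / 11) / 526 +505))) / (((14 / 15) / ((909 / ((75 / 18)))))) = 2693860983537008697 / 22681120000000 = 118771.07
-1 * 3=-3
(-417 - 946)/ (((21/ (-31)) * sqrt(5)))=42253 * sqrt(5)/ 105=899.82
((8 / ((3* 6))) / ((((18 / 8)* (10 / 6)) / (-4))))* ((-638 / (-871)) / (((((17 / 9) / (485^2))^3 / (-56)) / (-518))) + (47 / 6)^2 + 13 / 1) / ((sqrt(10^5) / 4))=-50571858389497366069931839768* sqrt(10) / 649906993125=-246069452567881006.80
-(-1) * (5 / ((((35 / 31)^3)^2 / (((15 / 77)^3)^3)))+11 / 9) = 123139616964390385624618 / 100750515302255133524517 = 1.22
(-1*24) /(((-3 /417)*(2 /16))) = 26688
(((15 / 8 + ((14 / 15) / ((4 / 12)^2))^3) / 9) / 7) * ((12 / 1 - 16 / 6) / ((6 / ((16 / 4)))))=198193 / 3375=58.72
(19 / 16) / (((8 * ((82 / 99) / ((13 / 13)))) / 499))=938619 / 10496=89.43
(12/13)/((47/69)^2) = 1.99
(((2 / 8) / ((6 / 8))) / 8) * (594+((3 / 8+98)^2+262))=438.90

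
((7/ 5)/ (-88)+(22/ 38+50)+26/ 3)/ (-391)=-1485481/ 9806280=-0.15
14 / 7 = 2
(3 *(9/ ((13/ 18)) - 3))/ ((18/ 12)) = 246/ 13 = 18.92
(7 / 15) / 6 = 7 / 90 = 0.08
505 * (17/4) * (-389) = -3339565/4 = -834891.25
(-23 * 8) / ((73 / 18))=-3312 / 73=-45.37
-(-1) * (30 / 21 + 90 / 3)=220 / 7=31.43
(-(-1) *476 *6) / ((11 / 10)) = 28560 / 11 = 2596.36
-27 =-27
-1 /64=-0.02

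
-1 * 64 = -64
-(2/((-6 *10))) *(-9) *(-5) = 3/2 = 1.50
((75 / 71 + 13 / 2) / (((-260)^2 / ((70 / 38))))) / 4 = 7511 / 145907840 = 0.00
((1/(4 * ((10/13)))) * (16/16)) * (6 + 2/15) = 299/150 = 1.99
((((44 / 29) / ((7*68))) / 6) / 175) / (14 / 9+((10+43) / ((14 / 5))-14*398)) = -33 / 60348586025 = -0.00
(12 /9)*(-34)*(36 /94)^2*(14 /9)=-22848 /2209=-10.34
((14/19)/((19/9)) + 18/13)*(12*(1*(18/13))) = 1757376/61009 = 28.81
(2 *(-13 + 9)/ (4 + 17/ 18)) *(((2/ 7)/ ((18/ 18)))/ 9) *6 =-192/ 623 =-0.31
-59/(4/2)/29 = -59/58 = -1.02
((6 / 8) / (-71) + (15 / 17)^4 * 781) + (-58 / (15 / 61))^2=299439750862841 / 5336991900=56106.47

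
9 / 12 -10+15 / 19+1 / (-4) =-331 / 38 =-8.71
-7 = -7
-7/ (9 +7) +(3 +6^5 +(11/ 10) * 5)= 124545/ 16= 7784.06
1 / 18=0.06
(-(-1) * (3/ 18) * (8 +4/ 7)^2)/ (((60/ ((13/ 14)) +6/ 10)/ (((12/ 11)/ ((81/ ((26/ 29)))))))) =0.00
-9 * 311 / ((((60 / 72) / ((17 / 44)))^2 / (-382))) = 1390518009 / 6050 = 229837.69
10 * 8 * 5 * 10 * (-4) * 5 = -80000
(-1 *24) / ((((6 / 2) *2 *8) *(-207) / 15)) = 5 / 138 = 0.04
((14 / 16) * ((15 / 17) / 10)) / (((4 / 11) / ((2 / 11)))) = 21 / 544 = 0.04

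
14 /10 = 7 /5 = 1.40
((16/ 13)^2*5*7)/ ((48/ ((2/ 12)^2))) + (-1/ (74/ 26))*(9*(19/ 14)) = -10071029/ 2363634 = -4.26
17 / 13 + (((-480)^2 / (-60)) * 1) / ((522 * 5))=-185 / 1131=-0.16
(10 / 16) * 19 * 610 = 28975 / 4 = 7243.75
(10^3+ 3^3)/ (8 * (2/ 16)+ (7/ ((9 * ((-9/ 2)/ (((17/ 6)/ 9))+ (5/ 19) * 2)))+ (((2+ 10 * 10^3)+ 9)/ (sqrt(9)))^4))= 3161817/ 381760607598493405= 0.00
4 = 4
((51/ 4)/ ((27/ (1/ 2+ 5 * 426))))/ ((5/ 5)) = 72437/ 72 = 1006.07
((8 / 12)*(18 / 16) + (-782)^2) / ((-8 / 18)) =-22014891 / 16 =-1375930.69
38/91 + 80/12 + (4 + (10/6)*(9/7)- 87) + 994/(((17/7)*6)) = -8597/1547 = -5.56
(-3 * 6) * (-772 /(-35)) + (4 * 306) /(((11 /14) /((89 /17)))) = 2987064 /385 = 7758.61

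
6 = 6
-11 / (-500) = 11 / 500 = 0.02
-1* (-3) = 3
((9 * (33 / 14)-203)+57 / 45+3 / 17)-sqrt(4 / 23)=-643823 / 3570-2 * sqrt(23) / 23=-180.76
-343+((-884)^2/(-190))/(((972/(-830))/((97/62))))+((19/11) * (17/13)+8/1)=105650333912/20467161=5161.94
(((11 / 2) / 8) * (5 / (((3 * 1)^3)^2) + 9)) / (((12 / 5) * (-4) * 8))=-180565 / 2239488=-0.08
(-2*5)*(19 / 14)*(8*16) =-12160 / 7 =-1737.14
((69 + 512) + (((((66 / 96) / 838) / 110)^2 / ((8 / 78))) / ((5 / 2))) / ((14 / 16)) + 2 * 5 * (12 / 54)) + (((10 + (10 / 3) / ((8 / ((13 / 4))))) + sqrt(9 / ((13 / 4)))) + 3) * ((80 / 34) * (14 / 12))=280 * sqrt(13) / 221 + 14984926290213967 / 24067306368000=627.19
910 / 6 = 455 / 3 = 151.67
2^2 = 4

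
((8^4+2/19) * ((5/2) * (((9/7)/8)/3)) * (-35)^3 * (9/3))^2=115034111312769140625/23104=4978969499340769.59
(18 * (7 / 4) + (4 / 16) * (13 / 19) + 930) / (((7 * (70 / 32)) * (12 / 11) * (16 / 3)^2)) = 344553 / 170240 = 2.02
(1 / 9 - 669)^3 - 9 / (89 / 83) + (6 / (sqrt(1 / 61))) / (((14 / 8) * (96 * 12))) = -19416882056563 / 64881 + sqrt(61) / 336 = -299269155.15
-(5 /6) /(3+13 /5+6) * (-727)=18175 /348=52.23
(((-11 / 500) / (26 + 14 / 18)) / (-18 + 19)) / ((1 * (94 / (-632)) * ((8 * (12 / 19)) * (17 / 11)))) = 544863 / 770236000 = 0.00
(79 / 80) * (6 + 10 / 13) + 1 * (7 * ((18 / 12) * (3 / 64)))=59711 / 8320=7.18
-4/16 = -1/4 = -0.25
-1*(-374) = 374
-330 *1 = -330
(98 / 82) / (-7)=-7 / 41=-0.17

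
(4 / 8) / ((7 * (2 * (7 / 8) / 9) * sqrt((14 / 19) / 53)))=9 * sqrt(14098) / 343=3.12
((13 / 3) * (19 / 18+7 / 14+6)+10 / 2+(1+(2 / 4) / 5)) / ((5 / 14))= 73409 / 675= 108.75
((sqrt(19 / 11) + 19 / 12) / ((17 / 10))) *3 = 30 *sqrt(209) / 187 + 95 / 34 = 5.11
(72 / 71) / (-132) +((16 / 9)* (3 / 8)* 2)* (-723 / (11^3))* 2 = -137614 / 94501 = -1.46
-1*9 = -9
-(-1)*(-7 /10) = -7 /10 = -0.70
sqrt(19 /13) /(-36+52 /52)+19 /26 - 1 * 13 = -319 /26 - sqrt(247) /455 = -12.30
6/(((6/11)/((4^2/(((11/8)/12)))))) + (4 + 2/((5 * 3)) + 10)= 23252/15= 1550.13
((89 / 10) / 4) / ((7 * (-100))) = -89 / 28000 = -0.00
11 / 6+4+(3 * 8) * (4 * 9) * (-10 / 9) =-5725 / 6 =-954.17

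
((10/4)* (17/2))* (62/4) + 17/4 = 2669/8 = 333.62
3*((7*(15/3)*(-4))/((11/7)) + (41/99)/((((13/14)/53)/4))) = 7028/429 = 16.38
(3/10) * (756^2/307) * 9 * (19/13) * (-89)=-13047309576/19955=-653836.61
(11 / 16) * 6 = 33 / 8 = 4.12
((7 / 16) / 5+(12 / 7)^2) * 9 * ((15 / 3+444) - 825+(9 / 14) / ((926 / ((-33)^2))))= -519385474521 / 50818880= -10220.33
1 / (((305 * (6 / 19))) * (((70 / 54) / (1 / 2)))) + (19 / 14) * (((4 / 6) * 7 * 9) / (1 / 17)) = 41376471 / 42700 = 969.00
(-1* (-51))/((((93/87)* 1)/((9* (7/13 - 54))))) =-9251145/403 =-22955.69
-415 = -415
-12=-12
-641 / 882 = -0.73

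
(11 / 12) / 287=11 / 3444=0.00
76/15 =5.07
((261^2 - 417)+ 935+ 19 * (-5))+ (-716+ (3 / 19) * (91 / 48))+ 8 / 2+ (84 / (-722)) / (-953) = 373384791705 / 5504528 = 67832.30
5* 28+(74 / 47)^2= 314736 / 2209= 142.48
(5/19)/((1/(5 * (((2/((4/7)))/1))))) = 4.61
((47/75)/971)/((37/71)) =3337/2694525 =0.00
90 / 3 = 30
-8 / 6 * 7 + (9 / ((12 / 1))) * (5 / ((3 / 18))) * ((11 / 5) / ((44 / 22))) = 185 / 12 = 15.42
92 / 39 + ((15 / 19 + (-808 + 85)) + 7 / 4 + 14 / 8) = -1061633 / 1482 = -716.35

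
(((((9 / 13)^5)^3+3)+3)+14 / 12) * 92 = 659.70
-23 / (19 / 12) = -276 / 19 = -14.53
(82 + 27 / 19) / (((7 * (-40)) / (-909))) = 288153 / 1064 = 270.82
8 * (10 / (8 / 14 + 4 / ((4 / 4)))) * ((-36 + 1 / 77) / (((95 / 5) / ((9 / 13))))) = -22.95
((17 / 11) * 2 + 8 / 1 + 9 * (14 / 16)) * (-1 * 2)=-1669 / 44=-37.93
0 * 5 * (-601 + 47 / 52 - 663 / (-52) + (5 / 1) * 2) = 0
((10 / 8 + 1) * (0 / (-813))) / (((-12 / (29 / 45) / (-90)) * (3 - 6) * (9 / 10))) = 0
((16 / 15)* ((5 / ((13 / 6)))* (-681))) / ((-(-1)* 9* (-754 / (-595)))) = -2161040 / 14703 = -146.98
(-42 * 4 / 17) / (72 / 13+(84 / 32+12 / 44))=-1.17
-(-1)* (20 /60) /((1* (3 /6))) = 2 /3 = 0.67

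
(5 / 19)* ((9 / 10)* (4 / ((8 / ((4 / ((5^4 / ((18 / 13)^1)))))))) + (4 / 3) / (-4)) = -40139 / 463125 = -0.09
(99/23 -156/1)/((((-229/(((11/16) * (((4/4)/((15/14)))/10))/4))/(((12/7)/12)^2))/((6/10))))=38379/294952000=0.00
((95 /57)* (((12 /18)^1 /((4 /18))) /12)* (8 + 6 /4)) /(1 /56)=221.67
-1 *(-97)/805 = 97/805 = 0.12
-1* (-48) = 48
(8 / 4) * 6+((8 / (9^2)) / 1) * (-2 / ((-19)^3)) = 6666964 / 555579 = 12.00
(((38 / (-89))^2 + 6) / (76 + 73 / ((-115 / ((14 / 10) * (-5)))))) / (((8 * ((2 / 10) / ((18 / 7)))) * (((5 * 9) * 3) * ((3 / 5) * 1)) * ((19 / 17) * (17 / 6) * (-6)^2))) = 14078875 / 1052553284244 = 0.00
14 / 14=1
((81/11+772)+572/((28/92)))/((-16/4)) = -204727/308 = -664.70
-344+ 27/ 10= -3413/ 10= -341.30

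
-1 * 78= -78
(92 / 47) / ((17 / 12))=1104 / 799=1.38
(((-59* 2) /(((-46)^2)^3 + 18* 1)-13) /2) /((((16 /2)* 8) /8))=-3848933125 /4737148457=-0.81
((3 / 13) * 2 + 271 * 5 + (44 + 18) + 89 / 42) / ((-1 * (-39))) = 775091 / 21294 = 36.40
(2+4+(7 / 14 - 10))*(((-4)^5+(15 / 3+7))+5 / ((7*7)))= 49583 / 14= 3541.64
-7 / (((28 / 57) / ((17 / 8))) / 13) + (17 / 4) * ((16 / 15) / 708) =-33444491 / 84960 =-393.65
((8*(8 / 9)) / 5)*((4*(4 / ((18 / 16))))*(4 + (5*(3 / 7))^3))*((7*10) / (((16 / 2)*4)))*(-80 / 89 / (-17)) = 194437120 / 6005097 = 32.38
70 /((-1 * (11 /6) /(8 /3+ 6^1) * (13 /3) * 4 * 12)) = -35 /22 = -1.59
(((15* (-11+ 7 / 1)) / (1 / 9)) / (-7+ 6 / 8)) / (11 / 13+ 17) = 702 / 145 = 4.84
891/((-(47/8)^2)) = -25.81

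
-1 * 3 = -3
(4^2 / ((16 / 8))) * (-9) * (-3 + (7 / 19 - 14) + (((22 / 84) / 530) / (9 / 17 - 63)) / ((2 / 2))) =7470281473 / 6238365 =1197.47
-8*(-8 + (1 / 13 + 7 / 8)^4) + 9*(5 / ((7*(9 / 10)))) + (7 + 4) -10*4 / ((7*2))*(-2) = 81.29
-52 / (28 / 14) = -26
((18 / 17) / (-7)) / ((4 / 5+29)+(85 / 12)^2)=-12960 / 6852139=-0.00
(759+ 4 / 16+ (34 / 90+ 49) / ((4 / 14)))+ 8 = 169213 / 180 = 940.07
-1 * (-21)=21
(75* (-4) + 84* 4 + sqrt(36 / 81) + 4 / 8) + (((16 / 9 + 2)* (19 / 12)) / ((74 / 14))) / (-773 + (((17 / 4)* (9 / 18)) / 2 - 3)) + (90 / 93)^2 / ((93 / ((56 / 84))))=27433563046915 / 738018460782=37.17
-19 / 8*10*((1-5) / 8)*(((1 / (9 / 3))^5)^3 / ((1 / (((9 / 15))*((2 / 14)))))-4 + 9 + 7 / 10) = 36259688027 / 535692528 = 67.69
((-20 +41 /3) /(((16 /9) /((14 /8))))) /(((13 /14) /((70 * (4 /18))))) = -104.44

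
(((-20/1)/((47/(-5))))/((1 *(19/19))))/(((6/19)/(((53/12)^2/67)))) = 1334275/680184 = 1.96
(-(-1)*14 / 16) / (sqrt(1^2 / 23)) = 7*sqrt(23) / 8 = 4.20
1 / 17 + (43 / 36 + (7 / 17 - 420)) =-256021 / 612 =-418.33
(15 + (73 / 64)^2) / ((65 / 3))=200307 / 266240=0.75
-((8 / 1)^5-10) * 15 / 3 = -163790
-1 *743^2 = -552049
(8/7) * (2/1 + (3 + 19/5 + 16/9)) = 544/45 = 12.09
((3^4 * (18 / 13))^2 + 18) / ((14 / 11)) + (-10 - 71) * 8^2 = 5575761 / 1183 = 4713.24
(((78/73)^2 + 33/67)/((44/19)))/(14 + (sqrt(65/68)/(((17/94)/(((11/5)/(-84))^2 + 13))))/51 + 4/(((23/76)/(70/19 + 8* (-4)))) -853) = -141464491211480979055235400000/243215346681997448237221590302851 -4833807567777900045438300* sqrt(1105)/243215346681997448237221590302851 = -0.00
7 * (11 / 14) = 5.50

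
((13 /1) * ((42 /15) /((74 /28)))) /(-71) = -2548 /13135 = -0.19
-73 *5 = -365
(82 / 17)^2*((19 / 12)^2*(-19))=-11529979 / 10404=-1108.23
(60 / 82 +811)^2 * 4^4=283551990016 / 1681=168680541.35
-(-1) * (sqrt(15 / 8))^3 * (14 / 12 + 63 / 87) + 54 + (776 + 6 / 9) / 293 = 1645 * sqrt(30) / 1856 + 49796 / 879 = 61.51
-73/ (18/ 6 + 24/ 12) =-73/ 5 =-14.60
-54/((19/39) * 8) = -1053/76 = -13.86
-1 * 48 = -48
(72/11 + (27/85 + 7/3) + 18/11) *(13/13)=30386/2805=10.83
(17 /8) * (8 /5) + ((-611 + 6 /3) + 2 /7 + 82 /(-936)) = -9916483 /16380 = -605.40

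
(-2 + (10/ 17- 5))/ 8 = -109/ 136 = -0.80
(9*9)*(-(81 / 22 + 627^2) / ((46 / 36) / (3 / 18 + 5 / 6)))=-6305061951 / 253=-24921193.48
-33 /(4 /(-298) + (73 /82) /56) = -22578864 /1693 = -13336.60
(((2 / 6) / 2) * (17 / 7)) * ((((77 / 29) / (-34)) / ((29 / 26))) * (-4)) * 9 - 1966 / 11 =-1643968 / 9251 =-177.71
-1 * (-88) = 88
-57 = -57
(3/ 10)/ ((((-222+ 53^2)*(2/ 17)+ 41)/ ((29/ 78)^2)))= 14297/ 119063880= 0.00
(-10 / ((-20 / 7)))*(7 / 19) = 49 / 38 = 1.29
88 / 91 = 0.97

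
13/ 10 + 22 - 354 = -3307/ 10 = -330.70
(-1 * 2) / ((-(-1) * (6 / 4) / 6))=-8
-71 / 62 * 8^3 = -18176 / 31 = -586.32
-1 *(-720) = 720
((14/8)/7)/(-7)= -1/28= -0.04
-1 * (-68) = 68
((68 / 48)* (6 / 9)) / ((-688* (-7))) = 17 / 86688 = 0.00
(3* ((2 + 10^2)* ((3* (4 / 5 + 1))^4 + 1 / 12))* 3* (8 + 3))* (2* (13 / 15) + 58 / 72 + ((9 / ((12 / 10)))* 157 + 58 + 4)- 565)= 145347173264293 / 25000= 5813886930.57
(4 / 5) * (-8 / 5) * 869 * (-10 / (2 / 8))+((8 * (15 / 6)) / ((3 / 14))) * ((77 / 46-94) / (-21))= 46474748 / 1035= 44903.14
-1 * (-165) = 165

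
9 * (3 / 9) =3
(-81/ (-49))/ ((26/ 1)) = 81/ 1274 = 0.06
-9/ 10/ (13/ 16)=-1.11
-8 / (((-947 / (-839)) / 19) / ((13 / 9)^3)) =-280179016 / 690363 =-405.84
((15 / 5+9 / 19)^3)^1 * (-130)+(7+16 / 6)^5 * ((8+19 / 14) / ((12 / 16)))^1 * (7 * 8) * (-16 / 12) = -1179592918776304 / 15000633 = -78636209.47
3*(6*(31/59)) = 558/59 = 9.46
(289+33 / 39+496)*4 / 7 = 40864 / 91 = 449.05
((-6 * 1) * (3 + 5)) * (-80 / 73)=3840 / 73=52.60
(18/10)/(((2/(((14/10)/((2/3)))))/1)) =189/100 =1.89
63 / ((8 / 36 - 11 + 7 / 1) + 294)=567 / 2612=0.22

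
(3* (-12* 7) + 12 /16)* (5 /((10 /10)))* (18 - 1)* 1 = -85425 /4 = -21356.25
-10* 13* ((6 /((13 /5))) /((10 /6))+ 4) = -700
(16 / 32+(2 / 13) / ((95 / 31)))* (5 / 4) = 1359 / 1976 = 0.69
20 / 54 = 10 / 27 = 0.37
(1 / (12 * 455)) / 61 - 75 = -24979499 / 333060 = -75.00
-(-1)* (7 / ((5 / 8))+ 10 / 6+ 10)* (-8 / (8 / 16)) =-5488 / 15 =-365.87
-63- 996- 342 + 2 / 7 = -9805 / 7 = -1400.71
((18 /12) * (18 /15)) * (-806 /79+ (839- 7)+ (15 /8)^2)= 37555047 /25280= 1485.56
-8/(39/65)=-40/3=-13.33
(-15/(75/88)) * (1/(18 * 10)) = -22/225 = -0.10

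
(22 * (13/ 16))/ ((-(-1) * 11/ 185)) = 2405/ 8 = 300.62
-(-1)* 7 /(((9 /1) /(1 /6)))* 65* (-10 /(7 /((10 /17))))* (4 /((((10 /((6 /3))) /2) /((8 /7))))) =-41600 /3213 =-12.95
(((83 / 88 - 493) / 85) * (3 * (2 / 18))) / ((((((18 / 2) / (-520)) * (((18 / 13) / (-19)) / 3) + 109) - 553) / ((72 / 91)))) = 42781388 / 12441457259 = 0.00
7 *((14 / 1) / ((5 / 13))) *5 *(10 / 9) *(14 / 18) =89180 / 81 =1100.99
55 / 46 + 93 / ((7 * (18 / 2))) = 2581 / 966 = 2.67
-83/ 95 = -0.87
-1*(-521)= 521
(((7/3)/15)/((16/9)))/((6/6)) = 0.09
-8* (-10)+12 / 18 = 242 / 3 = 80.67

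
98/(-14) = -7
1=1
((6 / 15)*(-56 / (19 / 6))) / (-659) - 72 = -4506888 / 62605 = -71.99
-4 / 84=-1 / 21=-0.05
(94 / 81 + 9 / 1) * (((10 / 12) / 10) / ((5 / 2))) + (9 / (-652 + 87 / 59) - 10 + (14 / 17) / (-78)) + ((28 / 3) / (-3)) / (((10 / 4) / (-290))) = 7238911572883 / 20611748430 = 351.20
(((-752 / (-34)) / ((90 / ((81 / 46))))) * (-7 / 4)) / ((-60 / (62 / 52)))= 30597 / 2033200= 0.02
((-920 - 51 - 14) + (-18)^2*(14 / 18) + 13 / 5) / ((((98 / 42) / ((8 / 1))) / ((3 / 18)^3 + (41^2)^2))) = -318435814972 / 45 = -7076351443.82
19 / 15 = 1.27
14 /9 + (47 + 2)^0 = 23 /9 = 2.56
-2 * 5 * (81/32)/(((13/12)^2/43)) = -156735/169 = -927.43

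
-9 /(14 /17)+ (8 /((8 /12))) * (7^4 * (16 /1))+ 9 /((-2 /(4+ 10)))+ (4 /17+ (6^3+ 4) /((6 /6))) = 109750917 /238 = 461138.31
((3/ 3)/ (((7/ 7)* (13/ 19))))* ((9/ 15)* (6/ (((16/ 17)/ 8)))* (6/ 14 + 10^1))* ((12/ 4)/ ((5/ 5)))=636633/ 455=1399.19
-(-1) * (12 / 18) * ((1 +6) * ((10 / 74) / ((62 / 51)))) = 595 / 1147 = 0.52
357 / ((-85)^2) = 21 / 425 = 0.05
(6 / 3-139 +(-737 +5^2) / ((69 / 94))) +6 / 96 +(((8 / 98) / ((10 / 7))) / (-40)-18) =-217332601 / 193200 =-1124.91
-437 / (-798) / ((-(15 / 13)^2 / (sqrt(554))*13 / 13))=-3887*sqrt(554) / 9450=-9.68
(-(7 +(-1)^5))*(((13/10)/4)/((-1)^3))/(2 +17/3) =117/460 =0.25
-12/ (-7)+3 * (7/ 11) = 279/ 77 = 3.62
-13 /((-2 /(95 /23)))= 1235 /46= 26.85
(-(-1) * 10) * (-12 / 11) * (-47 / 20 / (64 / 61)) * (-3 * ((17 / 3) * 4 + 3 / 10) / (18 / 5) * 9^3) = -480013209 / 1408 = -340918.47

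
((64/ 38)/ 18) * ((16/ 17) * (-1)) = -0.09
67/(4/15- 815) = -1005/12221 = -0.08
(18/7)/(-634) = -9/2219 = -0.00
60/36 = 5/3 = 1.67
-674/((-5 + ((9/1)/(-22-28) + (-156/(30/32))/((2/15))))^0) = -674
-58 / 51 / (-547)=58 / 27897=0.00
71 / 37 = 1.92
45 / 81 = 5 / 9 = 0.56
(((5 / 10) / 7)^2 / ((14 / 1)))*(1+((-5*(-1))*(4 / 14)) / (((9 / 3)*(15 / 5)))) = 73 / 172872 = 0.00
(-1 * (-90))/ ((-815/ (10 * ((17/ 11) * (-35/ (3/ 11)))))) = 35700/ 163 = 219.02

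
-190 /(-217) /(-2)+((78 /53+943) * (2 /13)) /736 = -13225071 /55020784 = -0.24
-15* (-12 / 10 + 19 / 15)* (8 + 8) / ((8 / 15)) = -30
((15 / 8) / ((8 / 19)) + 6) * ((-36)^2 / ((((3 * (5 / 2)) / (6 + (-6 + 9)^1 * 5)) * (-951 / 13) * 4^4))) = -1643733 / 811520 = -2.03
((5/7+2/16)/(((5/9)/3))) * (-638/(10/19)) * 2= -7691409/700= -10987.73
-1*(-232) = 232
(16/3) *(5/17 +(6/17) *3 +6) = 2000/51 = 39.22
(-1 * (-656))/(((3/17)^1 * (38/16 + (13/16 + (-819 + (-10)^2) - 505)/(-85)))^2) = 350654566400/4678970409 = 74.94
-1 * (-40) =40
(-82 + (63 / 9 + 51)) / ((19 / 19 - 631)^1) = 0.04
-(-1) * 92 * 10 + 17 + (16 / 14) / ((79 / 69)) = 518713 / 553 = 938.00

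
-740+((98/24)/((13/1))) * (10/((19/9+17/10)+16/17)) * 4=-69697120/94523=-737.36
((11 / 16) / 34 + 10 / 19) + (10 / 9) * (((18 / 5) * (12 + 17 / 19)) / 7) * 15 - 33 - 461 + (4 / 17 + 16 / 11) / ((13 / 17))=-380.72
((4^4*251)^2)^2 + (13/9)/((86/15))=4398194722943551930433/258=17047266367998263296.25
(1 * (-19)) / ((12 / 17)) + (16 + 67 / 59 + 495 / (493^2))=-1682763865 / 172078692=-9.78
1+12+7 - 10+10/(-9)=80/9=8.89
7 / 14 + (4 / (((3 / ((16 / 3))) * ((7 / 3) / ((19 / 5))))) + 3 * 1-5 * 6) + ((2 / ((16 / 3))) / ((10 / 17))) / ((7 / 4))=-6113 / 420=-14.55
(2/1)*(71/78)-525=-20404/39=-523.18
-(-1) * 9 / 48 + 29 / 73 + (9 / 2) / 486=18733 / 31536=0.59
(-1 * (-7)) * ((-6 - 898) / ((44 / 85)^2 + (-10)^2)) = -63.11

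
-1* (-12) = 12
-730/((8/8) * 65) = -146/13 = -11.23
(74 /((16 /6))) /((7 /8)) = 222 /7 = 31.71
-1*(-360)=360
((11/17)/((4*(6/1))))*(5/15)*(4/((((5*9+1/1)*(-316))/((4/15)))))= -11/16680060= -0.00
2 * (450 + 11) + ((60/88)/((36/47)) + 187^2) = 9475459/264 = 35891.89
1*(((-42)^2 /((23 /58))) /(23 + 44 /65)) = 738920 /3933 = 187.88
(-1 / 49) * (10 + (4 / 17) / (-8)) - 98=-163607 / 1666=-98.20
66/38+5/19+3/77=157/77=2.04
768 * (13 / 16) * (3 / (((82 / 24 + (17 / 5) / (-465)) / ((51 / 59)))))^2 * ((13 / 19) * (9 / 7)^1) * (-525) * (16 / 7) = -12957724224000000 / 34001200093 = -381096.08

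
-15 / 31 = -0.48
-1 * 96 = -96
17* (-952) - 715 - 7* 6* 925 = -55749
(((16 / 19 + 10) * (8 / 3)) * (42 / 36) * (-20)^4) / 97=922880000 / 16587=55638.75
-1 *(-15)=15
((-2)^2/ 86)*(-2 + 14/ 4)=3/ 43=0.07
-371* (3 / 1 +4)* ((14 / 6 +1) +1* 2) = -41552 / 3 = -13850.67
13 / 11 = 1.18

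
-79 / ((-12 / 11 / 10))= 4345 / 6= 724.17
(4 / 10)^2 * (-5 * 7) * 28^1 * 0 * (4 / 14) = 0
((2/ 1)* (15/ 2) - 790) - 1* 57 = -832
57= 57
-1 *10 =-10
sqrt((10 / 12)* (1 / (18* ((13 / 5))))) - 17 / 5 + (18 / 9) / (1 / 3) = 5* sqrt(39) / 234 + 13 / 5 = 2.73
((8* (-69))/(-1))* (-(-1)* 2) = 1104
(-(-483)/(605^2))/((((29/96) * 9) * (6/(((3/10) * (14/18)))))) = 9016/477662625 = 0.00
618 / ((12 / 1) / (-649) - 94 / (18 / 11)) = -3609738 / 335641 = -10.75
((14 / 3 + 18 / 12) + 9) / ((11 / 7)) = 637 / 66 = 9.65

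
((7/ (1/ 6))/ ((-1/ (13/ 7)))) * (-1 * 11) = 858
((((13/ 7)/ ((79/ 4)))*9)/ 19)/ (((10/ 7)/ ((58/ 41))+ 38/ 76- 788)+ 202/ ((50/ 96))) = -678600/ 6073494799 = -0.00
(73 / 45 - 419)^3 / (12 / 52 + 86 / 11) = -947461444610824 / 104884875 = -9033346.75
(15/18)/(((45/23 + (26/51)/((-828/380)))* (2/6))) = 10557/7274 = 1.45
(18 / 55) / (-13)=-18 / 715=-0.03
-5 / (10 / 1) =-1 / 2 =-0.50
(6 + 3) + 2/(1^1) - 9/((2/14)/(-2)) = 137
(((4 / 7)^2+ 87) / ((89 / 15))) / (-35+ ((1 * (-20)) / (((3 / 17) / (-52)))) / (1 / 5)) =38511 / 77010899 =0.00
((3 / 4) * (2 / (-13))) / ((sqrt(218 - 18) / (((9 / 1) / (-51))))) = 9 * sqrt(2) / 8840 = 0.00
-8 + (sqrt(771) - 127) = -107.23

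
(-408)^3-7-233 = -67917552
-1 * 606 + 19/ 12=-7253/ 12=-604.42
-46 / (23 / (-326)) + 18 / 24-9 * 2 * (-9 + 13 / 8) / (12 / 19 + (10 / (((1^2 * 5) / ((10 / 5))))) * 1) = 239857 / 352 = 681.41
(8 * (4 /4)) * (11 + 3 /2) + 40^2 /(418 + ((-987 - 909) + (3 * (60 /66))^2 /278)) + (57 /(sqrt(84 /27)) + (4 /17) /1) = 131.47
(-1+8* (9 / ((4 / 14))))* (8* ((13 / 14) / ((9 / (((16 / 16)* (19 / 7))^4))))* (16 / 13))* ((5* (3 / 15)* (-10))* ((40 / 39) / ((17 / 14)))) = -1674781235200 / 14326767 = -116898.76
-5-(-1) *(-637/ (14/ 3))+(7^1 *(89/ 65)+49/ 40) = -67959/ 520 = -130.69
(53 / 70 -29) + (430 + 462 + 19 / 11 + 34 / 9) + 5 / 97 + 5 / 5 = 585033599 / 672210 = 870.31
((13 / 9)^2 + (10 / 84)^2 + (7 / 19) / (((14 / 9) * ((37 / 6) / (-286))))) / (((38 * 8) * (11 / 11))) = -99150125 / 3392891712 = -0.03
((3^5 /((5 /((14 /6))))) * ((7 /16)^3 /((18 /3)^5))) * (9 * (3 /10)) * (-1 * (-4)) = 21609 /1638400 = 0.01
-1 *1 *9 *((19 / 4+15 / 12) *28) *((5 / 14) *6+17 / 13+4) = -146448 / 13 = -11265.23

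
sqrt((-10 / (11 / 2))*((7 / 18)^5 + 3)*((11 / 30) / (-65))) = sqrt(6560205) / 14580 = 0.18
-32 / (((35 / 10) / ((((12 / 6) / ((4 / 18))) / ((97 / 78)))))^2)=-136.82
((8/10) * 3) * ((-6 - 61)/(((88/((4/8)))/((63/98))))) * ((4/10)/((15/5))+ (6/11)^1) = -1206/3025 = -0.40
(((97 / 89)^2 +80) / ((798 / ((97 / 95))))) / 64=20793211 / 12810474880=0.00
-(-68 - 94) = 162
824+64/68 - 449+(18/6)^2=6544/17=384.94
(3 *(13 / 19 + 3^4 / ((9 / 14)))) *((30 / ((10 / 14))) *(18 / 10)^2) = 24565842 / 475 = 51717.56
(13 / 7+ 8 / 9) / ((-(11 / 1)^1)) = -173 / 693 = -0.25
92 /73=1.26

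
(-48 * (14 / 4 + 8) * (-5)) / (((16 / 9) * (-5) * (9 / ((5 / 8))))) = -345 / 16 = -21.56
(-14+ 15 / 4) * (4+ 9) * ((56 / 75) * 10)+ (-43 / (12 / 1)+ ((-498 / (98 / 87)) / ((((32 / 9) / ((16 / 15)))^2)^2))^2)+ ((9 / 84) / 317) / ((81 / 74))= -2025613979635749169 / 2055015900000000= -985.69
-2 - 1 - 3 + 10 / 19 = -104 / 19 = -5.47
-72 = -72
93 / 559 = 0.17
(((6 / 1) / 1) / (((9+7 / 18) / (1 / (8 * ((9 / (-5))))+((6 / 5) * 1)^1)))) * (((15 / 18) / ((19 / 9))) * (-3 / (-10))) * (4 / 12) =3663 / 128440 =0.03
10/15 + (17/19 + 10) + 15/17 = 12058/969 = 12.44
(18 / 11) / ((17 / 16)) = 288 / 187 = 1.54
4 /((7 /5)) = 20 /7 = 2.86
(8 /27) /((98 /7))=4 /189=0.02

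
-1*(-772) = 772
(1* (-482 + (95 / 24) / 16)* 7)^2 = 1676898092401 / 147456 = 11372193.01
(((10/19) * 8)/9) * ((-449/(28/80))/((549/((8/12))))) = -1436800/1971459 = -0.73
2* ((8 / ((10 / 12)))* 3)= 288 / 5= 57.60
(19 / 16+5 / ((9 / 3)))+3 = 281 / 48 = 5.85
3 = 3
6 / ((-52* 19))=-3 / 494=-0.01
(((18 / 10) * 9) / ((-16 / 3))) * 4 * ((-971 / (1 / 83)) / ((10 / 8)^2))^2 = -101013842605248 / 3125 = -32324429633.68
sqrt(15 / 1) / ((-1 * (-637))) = sqrt(15) / 637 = 0.01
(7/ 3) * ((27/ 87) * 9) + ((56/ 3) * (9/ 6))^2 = 22925/ 29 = 790.52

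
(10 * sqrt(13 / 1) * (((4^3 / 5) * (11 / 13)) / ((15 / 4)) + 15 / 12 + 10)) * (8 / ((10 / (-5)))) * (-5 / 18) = 55139 * sqrt(13) / 351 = 566.40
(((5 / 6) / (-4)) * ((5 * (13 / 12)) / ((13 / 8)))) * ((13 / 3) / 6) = -325 / 648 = -0.50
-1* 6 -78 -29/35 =-2969/35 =-84.83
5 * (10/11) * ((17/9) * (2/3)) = 1700/297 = 5.72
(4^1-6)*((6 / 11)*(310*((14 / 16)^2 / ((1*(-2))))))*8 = 22785 / 22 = 1035.68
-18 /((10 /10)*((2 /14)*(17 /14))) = -1764 /17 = -103.76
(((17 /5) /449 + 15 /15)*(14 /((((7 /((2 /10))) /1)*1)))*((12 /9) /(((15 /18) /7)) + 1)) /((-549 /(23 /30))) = -17342 /2525625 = -0.01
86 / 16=43 / 8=5.38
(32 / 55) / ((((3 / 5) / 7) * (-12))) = -56 / 99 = -0.57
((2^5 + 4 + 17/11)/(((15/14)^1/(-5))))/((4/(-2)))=2891/33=87.61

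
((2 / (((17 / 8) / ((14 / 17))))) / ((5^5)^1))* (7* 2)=3136 / 903125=0.00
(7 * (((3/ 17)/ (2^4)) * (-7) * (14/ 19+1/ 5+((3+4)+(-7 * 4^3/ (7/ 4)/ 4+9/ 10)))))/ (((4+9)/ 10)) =1540707/ 67184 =22.93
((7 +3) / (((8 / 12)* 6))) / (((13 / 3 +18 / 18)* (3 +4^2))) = 15 / 608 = 0.02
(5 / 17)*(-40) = -11.76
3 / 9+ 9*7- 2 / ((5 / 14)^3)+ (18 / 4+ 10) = 25447 / 750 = 33.93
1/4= 0.25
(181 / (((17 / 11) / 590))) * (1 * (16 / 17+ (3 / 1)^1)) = 78704230 / 289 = 272332.98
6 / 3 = 2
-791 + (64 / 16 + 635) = -152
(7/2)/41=7/82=0.09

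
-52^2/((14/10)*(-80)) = 169/7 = 24.14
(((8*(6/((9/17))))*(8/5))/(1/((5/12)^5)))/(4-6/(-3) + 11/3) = 10625/56376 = 0.19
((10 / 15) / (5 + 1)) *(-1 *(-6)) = 2 / 3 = 0.67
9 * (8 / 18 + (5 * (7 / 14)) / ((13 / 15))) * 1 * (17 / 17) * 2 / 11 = 779 / 143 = 5.45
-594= -594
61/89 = 0.69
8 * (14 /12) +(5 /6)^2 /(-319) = 107159 /11484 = 9.33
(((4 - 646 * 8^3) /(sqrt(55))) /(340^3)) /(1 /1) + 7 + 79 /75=8.05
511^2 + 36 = 261157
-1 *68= -68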